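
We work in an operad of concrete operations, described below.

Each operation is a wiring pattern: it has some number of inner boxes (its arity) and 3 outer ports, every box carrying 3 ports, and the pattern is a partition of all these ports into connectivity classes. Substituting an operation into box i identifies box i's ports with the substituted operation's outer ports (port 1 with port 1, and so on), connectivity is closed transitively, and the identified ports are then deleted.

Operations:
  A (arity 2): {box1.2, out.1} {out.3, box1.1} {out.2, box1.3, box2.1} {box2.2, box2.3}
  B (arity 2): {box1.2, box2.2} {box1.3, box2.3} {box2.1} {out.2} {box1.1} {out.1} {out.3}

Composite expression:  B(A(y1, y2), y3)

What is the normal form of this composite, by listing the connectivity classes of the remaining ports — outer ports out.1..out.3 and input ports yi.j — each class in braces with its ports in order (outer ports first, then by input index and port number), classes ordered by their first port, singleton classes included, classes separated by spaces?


{out.1} {out.2} {out.3} {y1.1, y3.3} {y1.2} {y1.3, y2.1, y3.2} {y2.2, y2.3} {y3.1}

Substituting into B glues patterns; closure does the rest.
stage A: inputs (y1, y2), connectivity {out.1, y1.2} {out.2, y1.3, y2.1} {out.3, y1.1} {y2.2, y2.3}, out.j its boundary
stage B: inputs (y1, y2, y3), connectivity {out.1} {out.2} {out.3} {y1.1, y3.3} {y1.2} {y1.3, y2.1, y3.2} {y2.2, y2.3} {y3.1}, out.j its boundary


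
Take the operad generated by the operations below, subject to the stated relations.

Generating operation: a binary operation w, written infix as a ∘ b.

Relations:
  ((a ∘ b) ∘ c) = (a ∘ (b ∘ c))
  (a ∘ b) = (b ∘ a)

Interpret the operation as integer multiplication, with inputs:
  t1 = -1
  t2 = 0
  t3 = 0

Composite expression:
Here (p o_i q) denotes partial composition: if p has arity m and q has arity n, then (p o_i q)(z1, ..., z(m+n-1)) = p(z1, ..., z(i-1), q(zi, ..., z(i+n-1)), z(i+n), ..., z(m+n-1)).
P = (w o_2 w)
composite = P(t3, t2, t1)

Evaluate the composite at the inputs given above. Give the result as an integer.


0

(t2 ∘ t1) = 0
(t3 ∘ (t2 ∘ t1)) = 0


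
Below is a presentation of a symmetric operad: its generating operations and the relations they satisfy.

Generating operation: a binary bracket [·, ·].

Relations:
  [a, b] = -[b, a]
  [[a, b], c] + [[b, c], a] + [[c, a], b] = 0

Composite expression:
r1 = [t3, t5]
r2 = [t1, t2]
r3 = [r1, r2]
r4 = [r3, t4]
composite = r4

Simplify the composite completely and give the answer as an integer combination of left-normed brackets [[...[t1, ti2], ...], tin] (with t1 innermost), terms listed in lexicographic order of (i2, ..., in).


Skip Jacobi rewriting: expand, keep t1-initial words, read off terms.
Composite bracket: [[[t3, t5], [t1, t2]], t4]
The bracket unfolds into 16 signed words via [a, b] = ab - ba (2^4 = 16).
Keep just the words that open with t1:
  the word t1t2t3t5t4 carries sign -1 and contributes -[[[[t1, t2], t3], t5], t4]
  the word t1t2t5t3t4 carries sign +1 and contributes +[[[[t1, t2], t5], t3], t4]

-[[[[t1, t2], t3], t5], t4] + [[[[t1, t2], t5], t3], t4]


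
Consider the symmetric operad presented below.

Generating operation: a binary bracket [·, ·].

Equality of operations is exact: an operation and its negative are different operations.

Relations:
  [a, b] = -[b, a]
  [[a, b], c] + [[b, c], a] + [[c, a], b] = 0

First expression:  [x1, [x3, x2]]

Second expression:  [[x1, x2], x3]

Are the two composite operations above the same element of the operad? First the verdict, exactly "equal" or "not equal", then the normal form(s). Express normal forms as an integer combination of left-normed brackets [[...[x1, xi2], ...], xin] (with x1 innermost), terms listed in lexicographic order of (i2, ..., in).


The first expression reduces to -[[x1, x2], x3] + [[x1, x3], x2]
The second expression reduces to [[x1, x2], x3]
They disagree, so not equal.

not equal; first: -[[x1, x2], x3] + [[x1, x3], x2]; second: [[x1, x2], x3]


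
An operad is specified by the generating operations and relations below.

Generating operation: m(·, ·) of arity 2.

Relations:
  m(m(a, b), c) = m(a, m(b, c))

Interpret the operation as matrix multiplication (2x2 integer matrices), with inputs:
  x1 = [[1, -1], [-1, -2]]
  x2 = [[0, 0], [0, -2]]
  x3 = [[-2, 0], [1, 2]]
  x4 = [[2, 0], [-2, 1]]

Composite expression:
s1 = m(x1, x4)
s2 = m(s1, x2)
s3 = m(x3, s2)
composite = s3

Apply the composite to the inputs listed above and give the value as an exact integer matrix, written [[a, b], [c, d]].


m(x1, x4) = [[4, -1], [2, -2]]
m(m(x1, x4), x2) = [[0, 2], [0, 4]]
m(x3, m(m(x1, x4), x2)) = [[0, -4], [0, 10]]

[[0, -4], [0, 10]]


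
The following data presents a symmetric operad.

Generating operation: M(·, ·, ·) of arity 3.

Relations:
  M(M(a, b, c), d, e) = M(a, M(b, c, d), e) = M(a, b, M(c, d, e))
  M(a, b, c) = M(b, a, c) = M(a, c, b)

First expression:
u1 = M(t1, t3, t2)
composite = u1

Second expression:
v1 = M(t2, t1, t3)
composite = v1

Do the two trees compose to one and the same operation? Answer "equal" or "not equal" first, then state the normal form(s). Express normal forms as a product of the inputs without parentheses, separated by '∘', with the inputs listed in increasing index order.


equal: each reduces to t1 ∘ t2 ∘ t3

Normal form of the first expression: t1 ∘ t2 ∘ t3
Normal form of the second expression: t1 ∘ t2 ∘ t3
Identical normal forms: equal.


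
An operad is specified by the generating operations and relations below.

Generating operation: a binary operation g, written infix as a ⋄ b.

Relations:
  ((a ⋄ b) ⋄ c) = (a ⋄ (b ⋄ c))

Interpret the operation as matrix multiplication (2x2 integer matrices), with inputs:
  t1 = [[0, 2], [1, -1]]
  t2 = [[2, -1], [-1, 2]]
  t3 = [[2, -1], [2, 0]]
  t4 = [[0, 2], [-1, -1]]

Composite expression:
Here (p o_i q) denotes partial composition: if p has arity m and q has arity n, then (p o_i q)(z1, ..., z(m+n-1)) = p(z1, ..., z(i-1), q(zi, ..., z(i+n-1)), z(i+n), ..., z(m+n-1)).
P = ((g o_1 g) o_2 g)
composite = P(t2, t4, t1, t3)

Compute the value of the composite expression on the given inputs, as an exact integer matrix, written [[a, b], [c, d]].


[[4, -5], [-8, 4]]

(t4 ⋄ t1) = [[2, -2], [-1, -1]]
(t2 ⋄ (t4 ⋄ t1)) = [[5, -3], [-4, 0]]
((t2 ⋄ (t4 ⋄ t1)) ⋄ t3) = [[4, -5], [-8, 4]]


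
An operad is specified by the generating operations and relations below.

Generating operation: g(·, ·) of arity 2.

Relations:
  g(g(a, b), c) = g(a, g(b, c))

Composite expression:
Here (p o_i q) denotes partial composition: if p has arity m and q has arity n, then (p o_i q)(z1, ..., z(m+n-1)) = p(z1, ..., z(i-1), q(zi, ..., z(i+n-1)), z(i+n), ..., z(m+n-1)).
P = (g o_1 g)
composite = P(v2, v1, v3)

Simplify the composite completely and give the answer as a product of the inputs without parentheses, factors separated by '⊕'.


v2 ⊕ v1 ⊕ v3

Key point: g is associative — brackets drop, the v-order remains.
g(v2, v1) reduces to v2 ⊕ v1
g(g(v2, v1), v3) reduces to v2 ⊕ v1 ⊕ v3


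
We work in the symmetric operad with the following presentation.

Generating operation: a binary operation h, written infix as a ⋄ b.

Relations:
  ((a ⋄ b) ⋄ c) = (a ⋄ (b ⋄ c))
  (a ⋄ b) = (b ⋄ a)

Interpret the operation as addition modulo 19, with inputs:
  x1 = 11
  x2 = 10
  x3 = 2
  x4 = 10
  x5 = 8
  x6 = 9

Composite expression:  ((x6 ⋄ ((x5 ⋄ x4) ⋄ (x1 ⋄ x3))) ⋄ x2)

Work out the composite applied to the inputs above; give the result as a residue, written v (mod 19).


12 (mod 19)

(x5 ⋄ x4) = 18
(x1 ⋄ x3) = 13
((x5 ⋄ x4) ⋄ (x1 ⋄ x3)) = 12
(x6 ⋄ ((x5 ⋄ x4) ⋄ (x1 ⋄ x3))) = 2
((x6 ⋄ ((x5 ⋄ x4) ⋄ (x1 ⋄ x3))) ⋄ x2) = 12


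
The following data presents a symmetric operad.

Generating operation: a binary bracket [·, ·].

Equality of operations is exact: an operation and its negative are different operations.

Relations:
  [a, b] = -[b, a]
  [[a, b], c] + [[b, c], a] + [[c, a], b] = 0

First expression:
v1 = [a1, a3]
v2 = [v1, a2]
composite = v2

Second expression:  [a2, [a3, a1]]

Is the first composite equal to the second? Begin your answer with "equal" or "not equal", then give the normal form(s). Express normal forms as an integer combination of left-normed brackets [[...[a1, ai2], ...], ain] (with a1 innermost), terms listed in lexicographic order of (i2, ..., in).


equal; both compose to [[a1, a3], a2]

In normal form, the first expression is [[a1, a3], a2]
In normal form, the second expression is [[a1, a3], a2]
Identical normal forms: equal.


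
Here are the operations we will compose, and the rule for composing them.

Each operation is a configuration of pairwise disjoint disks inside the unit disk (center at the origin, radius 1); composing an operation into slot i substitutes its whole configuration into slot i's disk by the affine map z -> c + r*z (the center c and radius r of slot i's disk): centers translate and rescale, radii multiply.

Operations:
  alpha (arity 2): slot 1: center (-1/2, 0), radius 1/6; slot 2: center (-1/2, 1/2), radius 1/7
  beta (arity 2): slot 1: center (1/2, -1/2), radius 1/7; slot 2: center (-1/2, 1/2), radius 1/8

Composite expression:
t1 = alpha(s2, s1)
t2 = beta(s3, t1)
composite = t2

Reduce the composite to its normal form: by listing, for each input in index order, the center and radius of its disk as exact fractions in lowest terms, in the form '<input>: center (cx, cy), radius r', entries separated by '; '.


s1: center (-9/16, 9/16), radius 1/56; s2: center (-9/16, 1/2), radius 1/48; s3: center (1/2, -1/2), radius 1/7

Each s-disk chains the slot maps above it in beta; radii multiply.
input s3: composing its 1 substitution step yields center (1/2, -1/2), radius 1/7
input s2: composing its 2 substitution steps yields center (-9/16, 1/2), radius 1/48
input s1: composing its 2 substitution steps yields center (-9/16, 9/16), radius 1/56


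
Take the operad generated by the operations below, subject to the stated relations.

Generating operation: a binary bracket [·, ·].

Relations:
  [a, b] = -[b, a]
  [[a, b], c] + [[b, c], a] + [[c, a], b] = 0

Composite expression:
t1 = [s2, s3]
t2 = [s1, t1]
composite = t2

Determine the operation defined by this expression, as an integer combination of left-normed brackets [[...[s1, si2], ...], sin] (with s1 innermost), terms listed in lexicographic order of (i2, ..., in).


Expand each bracket as ab - ba; the s1-initial words give the coefficients.
Composite bracket: [s1, [s2, s3]]
Full expansion: 4 signed words from ab - ba (2^2 = 4).
Words beginning with s1 determine it all:
  s1s2s3 appears with sign +1, giving the term +[[s1, s2], s3]
  s1s3s2 appears with sign -1, giving the term -[[s1, s3], s2]

[[s1, s2], s3] - [[s1, s3], s2]


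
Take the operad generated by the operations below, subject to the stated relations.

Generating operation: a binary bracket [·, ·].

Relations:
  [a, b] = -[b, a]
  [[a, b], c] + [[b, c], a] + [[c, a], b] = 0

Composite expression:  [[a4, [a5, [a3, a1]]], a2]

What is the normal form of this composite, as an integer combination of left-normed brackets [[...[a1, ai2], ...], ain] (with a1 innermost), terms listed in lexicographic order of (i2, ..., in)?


-[[[[a1, a3], a5], a4], a2]

A multilinear Lie element is pinned by a1-initial words (a1 innermost).
Composite bracket: [[a4, [a5, [a3, a1]]], a2]
Applying ab - ba throughout gives 16 signed words (2^4 = 16).
The a1-initial words carry the normal form:
  from a1a3a5a4a2, sign -1: term -[[[[a1, a3], a5], a4], a2]


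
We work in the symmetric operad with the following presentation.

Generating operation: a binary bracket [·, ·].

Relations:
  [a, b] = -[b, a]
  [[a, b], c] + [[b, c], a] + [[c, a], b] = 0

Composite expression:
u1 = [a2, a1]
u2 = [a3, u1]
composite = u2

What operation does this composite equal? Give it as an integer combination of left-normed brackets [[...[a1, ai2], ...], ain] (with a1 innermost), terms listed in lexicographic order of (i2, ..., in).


[[a1, a2], a3]

Antisymmetry and Jacobi reduce to a1-anchored left-normed brackets.
Composite bracket: [a3, [a2, a1]]
Expanding via [a, b] = ab - ba: 4 signed words (2^2 = 4).
Coefficients come from the a1-initial words:
  a1a2a3 appears with sign +1, giving the term +[[a1, a2], a3]


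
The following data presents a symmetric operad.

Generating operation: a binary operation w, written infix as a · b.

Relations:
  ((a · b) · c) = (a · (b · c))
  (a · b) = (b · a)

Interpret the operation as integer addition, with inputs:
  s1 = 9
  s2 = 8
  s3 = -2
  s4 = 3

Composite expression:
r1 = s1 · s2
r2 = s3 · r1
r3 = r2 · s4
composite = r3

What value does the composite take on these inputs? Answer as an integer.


18


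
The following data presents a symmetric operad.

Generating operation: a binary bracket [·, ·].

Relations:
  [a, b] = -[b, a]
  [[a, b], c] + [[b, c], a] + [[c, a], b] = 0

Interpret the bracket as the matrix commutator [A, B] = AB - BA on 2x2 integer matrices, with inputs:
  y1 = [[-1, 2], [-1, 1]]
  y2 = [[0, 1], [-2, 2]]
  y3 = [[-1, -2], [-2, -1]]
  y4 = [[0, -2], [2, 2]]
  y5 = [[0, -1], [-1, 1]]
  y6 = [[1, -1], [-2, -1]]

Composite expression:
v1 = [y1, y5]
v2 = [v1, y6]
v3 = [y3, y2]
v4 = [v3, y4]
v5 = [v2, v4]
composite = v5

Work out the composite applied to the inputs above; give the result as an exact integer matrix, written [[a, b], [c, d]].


[[-384, 576], [-576, 384]]

[y1, y5] = [[-3, 4], [-1, 3]]
[[y1, y5], y6] = [[-9, -2], [-14, 9]]
[y3, y2] = [[6, -4], [4, -6]]
[[y3, y2], y4] = [[0, -32], [-32, 0]]
[[[y1, y5], y6], [[y3, y2], y4]] = [[-384, 576], [-576, 384]]


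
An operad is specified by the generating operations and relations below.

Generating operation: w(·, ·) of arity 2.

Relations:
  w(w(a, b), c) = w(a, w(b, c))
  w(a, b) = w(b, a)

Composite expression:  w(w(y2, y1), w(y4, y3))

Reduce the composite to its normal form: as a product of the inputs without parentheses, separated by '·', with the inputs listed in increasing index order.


y1 · y2 · y3 · y4

With w associative and commutative, the y-input set is all that matters.
w(y2, y1) collapses to y2 · y1
w(y4, y3) collapses to y4 · y3
w(w(y2, y1), w(y4, y3)) collapses to y2 · y1 · y4 · y3
commutativity sorts the factors: y1 · y2 · y3 · y4


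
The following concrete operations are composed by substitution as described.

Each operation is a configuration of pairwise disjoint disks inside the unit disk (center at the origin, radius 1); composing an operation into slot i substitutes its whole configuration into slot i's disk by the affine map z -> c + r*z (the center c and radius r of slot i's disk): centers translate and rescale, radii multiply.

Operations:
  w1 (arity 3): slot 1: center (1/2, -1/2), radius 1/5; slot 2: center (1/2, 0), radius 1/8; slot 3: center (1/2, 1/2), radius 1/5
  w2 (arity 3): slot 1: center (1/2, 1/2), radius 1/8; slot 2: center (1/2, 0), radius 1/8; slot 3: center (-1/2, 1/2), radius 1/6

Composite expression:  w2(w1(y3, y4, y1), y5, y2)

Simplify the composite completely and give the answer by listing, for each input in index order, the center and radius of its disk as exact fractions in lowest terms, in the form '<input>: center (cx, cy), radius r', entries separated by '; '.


y1: center (9/16, 9/16), radius 1/40; y2: center (-1/2, 1/2), radius 1/6; y3: center (9/16, 7/16), radius 1/40; y4: center (9/16, 1/2), radius 1/64; y5: center (1/2, 0), radius 1/8

Affine substitution under w2: radii multiply and y-centers shift.
y3 passes through 2 substitutions, ending at center (9/16, 7/16), radius 1/40
y4 passes through 2 substitutions, ending at center (9/16, 1/2), radius 1/64
y1 passes through 2 substitutions, ending at center (9/16, 9/16), radius 1/40
y5 passes through 1 substitution, ending at center (1/2, 0), radius 1/8
y2 passes through 1 substitution, ending at center (-1/2, 1/2), radius 1/6


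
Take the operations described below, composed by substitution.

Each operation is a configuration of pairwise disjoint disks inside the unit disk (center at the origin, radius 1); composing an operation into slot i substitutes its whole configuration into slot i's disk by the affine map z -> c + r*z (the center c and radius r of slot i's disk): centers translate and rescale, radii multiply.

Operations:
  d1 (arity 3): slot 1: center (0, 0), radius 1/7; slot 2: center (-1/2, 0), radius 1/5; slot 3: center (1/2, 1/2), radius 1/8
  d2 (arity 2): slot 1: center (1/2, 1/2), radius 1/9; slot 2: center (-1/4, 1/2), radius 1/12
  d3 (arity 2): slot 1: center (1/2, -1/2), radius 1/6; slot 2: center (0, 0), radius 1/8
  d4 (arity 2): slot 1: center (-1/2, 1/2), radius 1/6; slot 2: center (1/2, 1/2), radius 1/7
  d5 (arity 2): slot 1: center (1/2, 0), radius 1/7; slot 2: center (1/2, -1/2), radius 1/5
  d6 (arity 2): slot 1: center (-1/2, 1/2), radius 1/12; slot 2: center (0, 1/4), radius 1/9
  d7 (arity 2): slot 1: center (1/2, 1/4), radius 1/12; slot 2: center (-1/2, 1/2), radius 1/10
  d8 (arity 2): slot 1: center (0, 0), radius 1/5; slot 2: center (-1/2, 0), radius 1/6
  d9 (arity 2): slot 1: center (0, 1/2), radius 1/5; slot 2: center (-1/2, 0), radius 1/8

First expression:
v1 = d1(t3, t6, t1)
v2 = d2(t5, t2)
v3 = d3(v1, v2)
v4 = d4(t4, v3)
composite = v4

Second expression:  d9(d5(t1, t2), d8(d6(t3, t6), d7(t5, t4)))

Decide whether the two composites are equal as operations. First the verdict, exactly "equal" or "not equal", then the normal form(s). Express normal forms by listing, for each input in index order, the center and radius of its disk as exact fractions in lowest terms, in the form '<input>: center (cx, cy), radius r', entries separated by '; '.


not equal: they reduce to t1: center (7/12, 37/84), radius 1/336; t2: center (111/224, 57/112), radius 1/672; t3: center (4/7, 3/7), radius 1/294; t4: center (-1/2, 1/2), radius 1/6; t5: center (57/112, 57/112), radius 1/504; t6: center (47/84, 3/7), radius 1/210 and t1: center (1/10, 1/2), radius 1/35; t2: center (1/10, 2/5), radius 1/25; t3: center (-41/80, 1/80), radius 1/480; t4: center (-55/96, 1/96), radius 1/480; t5: center (-53/96, 1/192), radius 1/576; t6: center (-1/2, 1/160), radius 1/360

The first expression, normalized: t1: center (7/12, 37/84), radius 1/336; t2: center (111/224, 57/112), radius 1/672; t3: center (4/7, 3/7), radius 1/294; t4: center (-1/2, 1/2), radius 1/6; t5: center (57/112, 57/112), radius 1/504; t6: center (47/84, 3/7), radius 1/210
The second expression, normalized: t1: center (1/10, 1/2), radius 1/35; t2: center (1/10, 2/5), radius 1/25; t3: center (-41/80, 1/80), radius 1/480; t4: center (-55/96, 1/96), radius 1/480; t5: center (-53/96, 1/192), radius 1/576; t6: center (-1/2, 1/160), radius 1/360
Different reductions; not equal.


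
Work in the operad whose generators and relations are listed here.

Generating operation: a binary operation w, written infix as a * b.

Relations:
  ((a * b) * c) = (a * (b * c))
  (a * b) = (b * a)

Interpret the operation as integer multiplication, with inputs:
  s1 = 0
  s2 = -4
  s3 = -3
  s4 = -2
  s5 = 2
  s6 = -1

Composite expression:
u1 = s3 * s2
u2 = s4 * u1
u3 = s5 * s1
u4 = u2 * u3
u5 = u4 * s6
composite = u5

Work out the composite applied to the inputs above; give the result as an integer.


0

(s3 * s2) = 12
(s4 * (s3 * s2)) = -24
(s5 * s1) = 0
((s4 * (s3 * s2)) * (s5 * s1)) = 0
(((s4 * (s3 * s2)) * (s5 * s1)) * s6) = 0


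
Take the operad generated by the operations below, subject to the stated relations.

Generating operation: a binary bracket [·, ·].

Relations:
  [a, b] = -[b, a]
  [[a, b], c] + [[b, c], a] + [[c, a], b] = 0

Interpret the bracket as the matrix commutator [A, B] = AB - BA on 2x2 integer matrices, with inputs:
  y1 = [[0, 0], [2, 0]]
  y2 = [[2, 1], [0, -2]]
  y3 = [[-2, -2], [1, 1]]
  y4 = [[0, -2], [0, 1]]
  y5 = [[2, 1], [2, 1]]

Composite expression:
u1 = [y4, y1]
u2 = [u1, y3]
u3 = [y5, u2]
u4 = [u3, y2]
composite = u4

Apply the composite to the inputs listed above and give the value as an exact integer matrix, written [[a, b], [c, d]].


[y4, y1] = [[-4, 0], [2, 4]]
[[y4, y1], y3] = [[4, 16], [2, -4]]
[y5, [[y4, y1], y3]] = [[-30, 8], [14, 30]]
[[y5, [[y4, y1], y3]], y2] = [[-14, -92], [56, 14]]

[[-14, -92], [56, 14]]


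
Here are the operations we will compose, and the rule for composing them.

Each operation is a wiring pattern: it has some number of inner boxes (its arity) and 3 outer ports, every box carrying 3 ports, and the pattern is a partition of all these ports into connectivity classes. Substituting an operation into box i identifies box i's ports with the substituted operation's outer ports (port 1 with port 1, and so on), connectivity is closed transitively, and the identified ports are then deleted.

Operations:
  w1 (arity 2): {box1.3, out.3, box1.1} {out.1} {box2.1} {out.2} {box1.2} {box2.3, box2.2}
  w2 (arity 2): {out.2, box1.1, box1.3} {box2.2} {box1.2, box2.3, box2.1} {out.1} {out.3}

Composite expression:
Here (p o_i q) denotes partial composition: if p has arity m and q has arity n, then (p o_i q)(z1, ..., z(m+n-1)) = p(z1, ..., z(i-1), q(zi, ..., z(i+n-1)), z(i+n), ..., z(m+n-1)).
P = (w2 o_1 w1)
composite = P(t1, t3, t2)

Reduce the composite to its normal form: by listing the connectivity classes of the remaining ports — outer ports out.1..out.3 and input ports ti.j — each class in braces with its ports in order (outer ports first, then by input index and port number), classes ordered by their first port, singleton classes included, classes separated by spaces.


{out.1} {out.2, t1.1, t1.3} {out.3} {t1.2} {t2.1, t2.3} {t2.2} {t3.1} {t3.2, t3.3}


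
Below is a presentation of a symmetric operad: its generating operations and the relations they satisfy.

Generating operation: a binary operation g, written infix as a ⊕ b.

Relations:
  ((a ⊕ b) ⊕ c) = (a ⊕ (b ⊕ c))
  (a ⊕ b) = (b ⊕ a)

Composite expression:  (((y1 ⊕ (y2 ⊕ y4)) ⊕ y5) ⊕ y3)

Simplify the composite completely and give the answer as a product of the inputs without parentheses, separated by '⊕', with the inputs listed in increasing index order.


Reordering under g is free, so list the y-inputs canonically.
(y2 ⊕ y4) reduces to y2 ⊕ y4
(y1 ⊕ (y2 ⊕ y4)) reduces to y1 ⊕ y2 ⊕ y4
((y1 ⊕ (y2 ⊕ y4)) ⊕ y5) reduces to y1 ⊕ y2 ⊕ y4 ⊕ y5
(((y1 ⊕ (y2 ⊕ y4)) ⊕ y5) ⊕ y3) reduces to y1 ⊕ y2 ⊕ y4 ⊕ y5 ⊕ y3
rearranged into index order: y1 ⊕ y2 ⊕ y3 ⊕ y4 ⊕ y5

y1 ⊕ y2 ⊕ y3 ⊕ y4 ⊕ y5


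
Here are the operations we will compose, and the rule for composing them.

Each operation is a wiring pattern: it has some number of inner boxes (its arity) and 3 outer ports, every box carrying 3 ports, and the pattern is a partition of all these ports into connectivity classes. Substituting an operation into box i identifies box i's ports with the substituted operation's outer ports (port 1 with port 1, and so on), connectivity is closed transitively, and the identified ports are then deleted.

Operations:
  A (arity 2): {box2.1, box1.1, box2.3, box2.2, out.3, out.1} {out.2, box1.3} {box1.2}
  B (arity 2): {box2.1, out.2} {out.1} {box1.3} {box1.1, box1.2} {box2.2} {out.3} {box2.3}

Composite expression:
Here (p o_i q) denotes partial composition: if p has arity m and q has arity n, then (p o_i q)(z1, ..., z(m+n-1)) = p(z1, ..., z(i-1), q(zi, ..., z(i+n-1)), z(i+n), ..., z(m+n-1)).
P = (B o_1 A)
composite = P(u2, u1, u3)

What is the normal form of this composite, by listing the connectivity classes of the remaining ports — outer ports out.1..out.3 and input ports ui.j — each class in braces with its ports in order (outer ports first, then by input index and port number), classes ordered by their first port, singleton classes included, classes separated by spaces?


Treat the ports identified at B as solder joints: merge, then drop.
stage A: inputs (u2, u1), connectivity {out.1, out.3, u1.1, u1.2, u1.3, u2.1} {out.2, u2.3} {u2.2}, out.j its boundary
stage B: inputs (u2, u1, u3), connectivity {out.1} {out.2, u3.1} {out.3} {u1.1, u1.2, u1.3, u2.1, u2.3} {u2.2} {u3.2} {u3.3}, out.j its boundary

{out.1} {out.2, u3.1} {out.3} {u1.1, u1.2, u1.3, u2.1, u2.3} {u2.2} {u3.2} {u3.3}


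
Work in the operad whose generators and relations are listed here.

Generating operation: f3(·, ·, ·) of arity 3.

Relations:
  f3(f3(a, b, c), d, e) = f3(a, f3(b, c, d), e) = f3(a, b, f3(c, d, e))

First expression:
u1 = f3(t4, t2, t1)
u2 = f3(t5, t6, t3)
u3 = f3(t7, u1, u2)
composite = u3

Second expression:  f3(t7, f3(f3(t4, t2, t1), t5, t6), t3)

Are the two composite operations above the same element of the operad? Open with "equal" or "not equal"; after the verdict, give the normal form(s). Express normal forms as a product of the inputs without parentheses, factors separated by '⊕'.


The first expression reduces to t7 ⊕ t4 ⊕ t2 ⊕ t1 ⊕ t5 ⊕ t6 ⊕ t3
The second expression reduces to t7 ⊕ t4 ⊕ t2 ⊕ t1 ⊕ t5 ⊕ t6 ⊕ t3
One common form — equal.

equal; the common form is t7 ⊕ t4 ⊕ t2 ⊕ t1 ⊕ t5 ⊕ t6 ⊕ t3


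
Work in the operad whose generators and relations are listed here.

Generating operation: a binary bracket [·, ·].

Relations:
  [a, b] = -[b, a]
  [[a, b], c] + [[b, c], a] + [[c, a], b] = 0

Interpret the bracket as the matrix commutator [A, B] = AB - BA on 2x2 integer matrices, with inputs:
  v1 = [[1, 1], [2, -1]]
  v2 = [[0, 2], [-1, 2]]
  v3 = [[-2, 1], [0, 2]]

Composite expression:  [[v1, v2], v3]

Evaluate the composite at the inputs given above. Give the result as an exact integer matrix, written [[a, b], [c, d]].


[[2, 14], [8, -2]]

[v1, v2] = [[-5, 6], [-2, 5]]
[[v1, v2], v3] = [[2, 14], [8, -2]]


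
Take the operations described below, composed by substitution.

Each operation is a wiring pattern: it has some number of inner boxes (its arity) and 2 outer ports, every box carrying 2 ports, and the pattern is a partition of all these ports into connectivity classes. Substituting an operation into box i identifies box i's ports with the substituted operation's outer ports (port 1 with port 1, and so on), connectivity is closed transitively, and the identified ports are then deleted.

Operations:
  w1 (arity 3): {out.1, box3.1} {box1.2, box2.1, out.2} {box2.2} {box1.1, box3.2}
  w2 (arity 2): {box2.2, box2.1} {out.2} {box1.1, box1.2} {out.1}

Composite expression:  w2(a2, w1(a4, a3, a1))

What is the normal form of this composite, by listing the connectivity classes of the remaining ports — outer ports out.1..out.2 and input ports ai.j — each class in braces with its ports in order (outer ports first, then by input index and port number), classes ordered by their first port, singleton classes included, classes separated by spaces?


{out.1} {out.2} {a1.1, a3.1, a4.2} {a1.2, a4.1} {a2.1, a2.2} {a3.2}

Treat the ports identified at w2 as solder joints: merge, then drop.
stage w1: inputs (a4, a3, a1), connectivity {out.1, a1.1} {out.2, a3.1, a4.2} {a1.2, a4.1} {a3.2}, out.j its boundary
stage w2: inputs (a2, a4, a3, a1), connectivity {out.1} {out.2} {a1.1, a3.1, a4.2} {a1.2, a4.1} {a2.1, a2.2} {a3.2}, out.j its boundary


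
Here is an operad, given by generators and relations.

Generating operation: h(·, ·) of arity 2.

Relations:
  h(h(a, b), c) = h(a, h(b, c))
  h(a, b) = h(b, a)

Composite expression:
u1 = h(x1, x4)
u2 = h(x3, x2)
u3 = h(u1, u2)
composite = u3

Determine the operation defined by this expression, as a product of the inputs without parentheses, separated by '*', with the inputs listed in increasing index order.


x1 * x2 * x3 * x4

With h associative and commutative, the x-input set is all that matters.
h(x1, x4) unparenthesizes to x1 * x4
h(x3, x2) unparenthesizes to x3 * x2
h(h(x1, x4), h(x3, x2)) unparenthesizes to x1 * x4 * x3 * x2
the factors in increasing index order: x1 * x2 * x3 * x4


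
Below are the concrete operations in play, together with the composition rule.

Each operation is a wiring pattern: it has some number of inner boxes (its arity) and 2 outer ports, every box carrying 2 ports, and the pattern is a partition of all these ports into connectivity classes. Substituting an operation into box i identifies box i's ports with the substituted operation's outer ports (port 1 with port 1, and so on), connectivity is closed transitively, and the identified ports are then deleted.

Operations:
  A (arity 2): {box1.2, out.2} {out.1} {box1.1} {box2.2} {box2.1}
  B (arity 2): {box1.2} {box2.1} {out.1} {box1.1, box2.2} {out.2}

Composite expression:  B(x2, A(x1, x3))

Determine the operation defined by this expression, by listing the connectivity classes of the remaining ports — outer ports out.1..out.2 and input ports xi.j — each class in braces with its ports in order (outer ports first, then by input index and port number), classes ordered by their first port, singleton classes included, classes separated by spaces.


{out.1} {out.2} {x1.1} {x1.2, x2.1} {x2.2} {x3.1} {x3.2}

Reachability decides: close wires over B-identified ports.
stage A: inputs (x1, x3), connectivity {out.1} {out.2, x1.2} {x1.1} {x3.1} {x3.2}, out.j its boundary
stage B: inputs (x2, x1, x3), connectivity {out.1} {out.2} {x1.1} {x1.2, x2.1} {x2.2} {x3.1} {x3.2}, out.j its boundary


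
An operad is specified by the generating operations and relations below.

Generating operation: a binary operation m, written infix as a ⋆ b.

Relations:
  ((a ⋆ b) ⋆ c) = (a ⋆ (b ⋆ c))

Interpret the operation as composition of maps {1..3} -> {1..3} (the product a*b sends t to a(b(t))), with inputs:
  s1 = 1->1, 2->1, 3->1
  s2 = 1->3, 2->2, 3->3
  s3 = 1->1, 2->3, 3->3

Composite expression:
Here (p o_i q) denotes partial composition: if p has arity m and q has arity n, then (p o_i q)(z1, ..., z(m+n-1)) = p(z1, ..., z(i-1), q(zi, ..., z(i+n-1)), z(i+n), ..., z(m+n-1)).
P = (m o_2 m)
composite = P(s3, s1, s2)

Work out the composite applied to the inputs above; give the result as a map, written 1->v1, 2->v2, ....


1->1, 2->1, 3->1


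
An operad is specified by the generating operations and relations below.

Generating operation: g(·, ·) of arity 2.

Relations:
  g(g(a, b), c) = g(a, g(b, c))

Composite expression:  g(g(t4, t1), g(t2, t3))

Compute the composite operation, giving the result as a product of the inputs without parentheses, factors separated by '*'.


t4 * t1 * t2 * t3

Every regrouping of g is equal, so read the t-inputs in written order.
g(t4, t1) reduces to t4 * t1
g(t2, t3) reduces to t2 * t3
g(g(t4, t1), g(t2, t3)) reduces to t4 * t1 * t2 * t3


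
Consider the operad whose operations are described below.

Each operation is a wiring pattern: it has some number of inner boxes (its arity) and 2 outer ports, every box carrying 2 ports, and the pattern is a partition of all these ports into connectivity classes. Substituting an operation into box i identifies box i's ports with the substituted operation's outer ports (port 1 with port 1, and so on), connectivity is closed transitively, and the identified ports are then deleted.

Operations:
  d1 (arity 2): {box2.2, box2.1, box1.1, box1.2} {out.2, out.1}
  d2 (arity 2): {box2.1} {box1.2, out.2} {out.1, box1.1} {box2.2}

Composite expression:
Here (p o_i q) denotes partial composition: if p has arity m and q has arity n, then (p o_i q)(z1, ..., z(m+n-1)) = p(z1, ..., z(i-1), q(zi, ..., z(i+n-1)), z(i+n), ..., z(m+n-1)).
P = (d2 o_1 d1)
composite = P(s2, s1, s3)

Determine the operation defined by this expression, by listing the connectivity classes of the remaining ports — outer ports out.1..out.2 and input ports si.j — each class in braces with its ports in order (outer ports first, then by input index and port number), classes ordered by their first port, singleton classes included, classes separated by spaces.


Connectivity passes through glued d2-boundaries; trace each wire chain.
stage d1: inputs (s2, s1), connectivity {out.1, out.2} {s1.1, s1.2, s2.1, s2.2}, out.j its boundary
stage d2: inputs (s2, s1, s3), connectivity {out.1, out.2} {s1.1, s1.2, s2.1, s2.2} {s3.1} {s3.2}, out.j its boundary

{out.1, out.2} {s1.1, s1.2, s2.1, s2.2} {s3.1} {s3.2}


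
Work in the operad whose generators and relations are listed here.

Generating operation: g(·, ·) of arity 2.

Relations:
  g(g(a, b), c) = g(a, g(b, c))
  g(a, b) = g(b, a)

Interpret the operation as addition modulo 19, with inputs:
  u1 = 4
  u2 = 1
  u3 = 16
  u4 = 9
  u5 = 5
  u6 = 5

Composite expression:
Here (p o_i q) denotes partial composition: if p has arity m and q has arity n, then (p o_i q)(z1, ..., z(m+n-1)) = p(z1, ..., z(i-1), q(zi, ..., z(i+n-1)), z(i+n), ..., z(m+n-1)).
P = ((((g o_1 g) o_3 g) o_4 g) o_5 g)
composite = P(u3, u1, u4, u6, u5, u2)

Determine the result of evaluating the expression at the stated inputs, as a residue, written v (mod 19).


2 (mod 19)

g(u3, u1) = 1
g(u5, u2) = 6
g(u6, g(u5, u2)) = 11
g(u4, g(u6, g(u5, u2))) = 1
g(g(u3, u1), g(u4, g(u6, g(u5, u2)))) = 2


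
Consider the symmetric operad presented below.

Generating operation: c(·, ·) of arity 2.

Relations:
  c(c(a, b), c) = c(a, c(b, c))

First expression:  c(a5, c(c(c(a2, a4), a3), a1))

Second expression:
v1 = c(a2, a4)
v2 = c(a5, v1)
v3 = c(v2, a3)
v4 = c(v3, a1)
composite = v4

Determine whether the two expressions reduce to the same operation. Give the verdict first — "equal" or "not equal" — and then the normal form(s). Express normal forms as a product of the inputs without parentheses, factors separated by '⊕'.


Reducing the first expression gives a5 ⊕ a2 ⊕ a4 ⊕ a3 ⊕ a1
Reducing the second expression gives a5 ⊕ a2 ⊕ a4 ⊕ a3 ⊕ a1
The forms coincide; equal.

equal: each reduces to a5 ⊕ a2 ⊕ a4 ⊕ a3 ⊕ a1


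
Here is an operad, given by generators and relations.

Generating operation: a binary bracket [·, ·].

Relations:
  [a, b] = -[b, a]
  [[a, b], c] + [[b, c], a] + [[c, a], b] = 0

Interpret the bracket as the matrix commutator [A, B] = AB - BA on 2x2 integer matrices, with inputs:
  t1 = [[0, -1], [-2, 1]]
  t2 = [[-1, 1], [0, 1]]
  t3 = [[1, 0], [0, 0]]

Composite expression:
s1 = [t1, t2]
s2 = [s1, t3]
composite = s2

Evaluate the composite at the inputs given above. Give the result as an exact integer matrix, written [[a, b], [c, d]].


[t1, t2] = [[2, -3], [4, -2]]
[[t1, t2], t3] = [[0, 3], [4, 0]]

[[0, 3], [4, 0]]


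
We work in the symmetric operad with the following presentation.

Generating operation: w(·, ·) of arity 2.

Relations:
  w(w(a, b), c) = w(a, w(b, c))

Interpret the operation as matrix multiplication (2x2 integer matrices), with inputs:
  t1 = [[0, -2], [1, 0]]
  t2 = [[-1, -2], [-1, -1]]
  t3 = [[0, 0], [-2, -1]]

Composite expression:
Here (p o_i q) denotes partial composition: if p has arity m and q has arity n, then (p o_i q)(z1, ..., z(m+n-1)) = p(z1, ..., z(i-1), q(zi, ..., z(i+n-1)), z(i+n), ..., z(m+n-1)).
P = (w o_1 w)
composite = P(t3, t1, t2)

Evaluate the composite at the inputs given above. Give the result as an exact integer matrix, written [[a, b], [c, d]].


[[0, 0], [-3, -2]]

w(t3, t1) = [[0, 0], [-1, 4]]
w(w(t3, t1), t2) = [[0, 0], [-3, -2]]


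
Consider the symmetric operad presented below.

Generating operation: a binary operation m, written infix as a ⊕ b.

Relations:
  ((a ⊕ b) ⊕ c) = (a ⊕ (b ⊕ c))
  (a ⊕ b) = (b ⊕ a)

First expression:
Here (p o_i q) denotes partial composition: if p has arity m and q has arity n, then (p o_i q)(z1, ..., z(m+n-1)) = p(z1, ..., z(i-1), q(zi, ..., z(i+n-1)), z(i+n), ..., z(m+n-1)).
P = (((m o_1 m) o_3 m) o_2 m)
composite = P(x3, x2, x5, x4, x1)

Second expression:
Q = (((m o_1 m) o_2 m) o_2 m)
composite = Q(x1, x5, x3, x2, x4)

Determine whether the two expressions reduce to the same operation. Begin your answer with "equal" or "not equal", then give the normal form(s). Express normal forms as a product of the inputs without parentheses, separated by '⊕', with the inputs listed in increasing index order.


The first composite normalizes to x1 ⊕ x2 ⊕ x3 ⊕ x4 ⊕ x5
The second composite normalizes to x1 ⊕ x2 ⊕ x3 ⊕ x4 ⊕ x5
The forms coincide; equal.

equal: each reduces to x1 ⊕ x2 ⊕ x3 ⊕ x4 ⊕ x5


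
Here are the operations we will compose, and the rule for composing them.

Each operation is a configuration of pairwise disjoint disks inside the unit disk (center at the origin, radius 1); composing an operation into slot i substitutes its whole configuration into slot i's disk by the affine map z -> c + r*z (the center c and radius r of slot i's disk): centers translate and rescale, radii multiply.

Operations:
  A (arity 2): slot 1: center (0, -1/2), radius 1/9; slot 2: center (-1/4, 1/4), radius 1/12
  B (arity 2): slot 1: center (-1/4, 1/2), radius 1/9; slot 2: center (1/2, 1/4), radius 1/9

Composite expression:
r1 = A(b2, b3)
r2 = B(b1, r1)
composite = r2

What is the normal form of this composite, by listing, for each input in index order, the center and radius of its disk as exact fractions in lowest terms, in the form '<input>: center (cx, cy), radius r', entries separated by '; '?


b1: center (-1/4, 1/2), radius 1/9; b2: center (1/2, 7/36), radius 1/81; b3: center (17/36, 5/18), radius 1/108

Nesting under B composes maps z -> c + r*z down each b-path.
input b1: composing its 1 substitution step yields center (-1/4, 1/2), radius 1/9
input b2: composing its 2 substitution steps yields center (1/2, 7/36), radius 1/81
input b3: composing its 2 substitution steps yields center (17/36, 5/18), radius 1/108


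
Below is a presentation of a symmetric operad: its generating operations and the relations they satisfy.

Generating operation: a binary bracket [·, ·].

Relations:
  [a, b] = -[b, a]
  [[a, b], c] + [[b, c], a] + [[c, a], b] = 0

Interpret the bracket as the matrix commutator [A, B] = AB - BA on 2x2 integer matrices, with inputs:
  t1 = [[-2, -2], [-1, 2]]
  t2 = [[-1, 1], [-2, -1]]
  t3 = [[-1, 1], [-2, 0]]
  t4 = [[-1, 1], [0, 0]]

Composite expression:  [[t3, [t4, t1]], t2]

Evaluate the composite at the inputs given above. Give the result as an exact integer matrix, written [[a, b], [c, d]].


[t4, t1] = [[-1, 6], [-1, 1]]
[t3, [t4, t1]] = [[11, -4], [3, -11]]
[[t3, [t4, t1]], t2] = [[5, 22], [44, -5]]

[[5, 22], [44, -5]]


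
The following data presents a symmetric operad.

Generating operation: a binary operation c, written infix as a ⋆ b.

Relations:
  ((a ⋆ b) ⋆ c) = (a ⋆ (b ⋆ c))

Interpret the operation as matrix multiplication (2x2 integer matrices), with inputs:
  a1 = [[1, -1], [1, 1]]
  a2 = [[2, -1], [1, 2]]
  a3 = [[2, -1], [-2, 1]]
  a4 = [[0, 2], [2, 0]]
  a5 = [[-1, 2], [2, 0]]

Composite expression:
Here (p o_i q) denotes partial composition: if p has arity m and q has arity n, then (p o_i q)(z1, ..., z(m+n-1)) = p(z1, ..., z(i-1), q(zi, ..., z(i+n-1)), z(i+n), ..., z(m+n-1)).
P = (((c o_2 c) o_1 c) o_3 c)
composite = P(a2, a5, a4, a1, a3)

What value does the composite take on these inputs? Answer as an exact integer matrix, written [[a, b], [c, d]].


(a2 ⋆ a5) = [[-4, 4], [3, 2]]
(a4 ⋆ a1) = [[2, 2], [2, -2]]
((a4 ⋆ a1) ⋆ a3) = [[0, 0], [8, -4]]
((a2 ⋆ a5) ⋆ ((a4 ⋆ a1) ⋆ a3)) = [[32, -16], [16, -8]]

[[32, -16], [16, -8]]


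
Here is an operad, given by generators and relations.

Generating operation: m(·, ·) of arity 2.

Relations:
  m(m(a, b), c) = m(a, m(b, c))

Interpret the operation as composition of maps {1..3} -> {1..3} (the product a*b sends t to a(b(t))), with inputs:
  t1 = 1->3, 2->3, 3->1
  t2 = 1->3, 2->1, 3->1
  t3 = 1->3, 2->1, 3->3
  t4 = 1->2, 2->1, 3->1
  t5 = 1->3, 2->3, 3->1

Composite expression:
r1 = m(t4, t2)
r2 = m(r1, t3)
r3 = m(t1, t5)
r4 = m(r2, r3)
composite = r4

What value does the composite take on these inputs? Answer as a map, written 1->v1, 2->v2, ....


1->2, 2->2, 3->2

m(t4, t2) = 1->1, 2->2, 3->2
m(m(t4, t2), t3) = 1->2, 2->1, 3->2
m(t1, t5) = 1->1, 2->1, 3->3
m(m(m(t4, t2), t3), m(t1, t5)) = 1->2, 2->2, 3->2


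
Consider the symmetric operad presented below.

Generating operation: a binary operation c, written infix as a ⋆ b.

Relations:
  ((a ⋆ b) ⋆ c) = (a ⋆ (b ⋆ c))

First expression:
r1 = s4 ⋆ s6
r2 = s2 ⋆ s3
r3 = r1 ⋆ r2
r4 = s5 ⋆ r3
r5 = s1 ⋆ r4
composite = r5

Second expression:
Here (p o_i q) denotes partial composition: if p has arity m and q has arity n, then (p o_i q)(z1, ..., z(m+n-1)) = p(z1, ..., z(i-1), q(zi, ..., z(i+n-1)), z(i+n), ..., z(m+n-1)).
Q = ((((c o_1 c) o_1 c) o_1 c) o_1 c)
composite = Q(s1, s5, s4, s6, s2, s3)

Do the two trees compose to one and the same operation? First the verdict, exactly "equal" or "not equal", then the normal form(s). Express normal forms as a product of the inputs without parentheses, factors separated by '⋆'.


Reducing the first expression gives s1 ⋆ s5 ⋆ s4 ⋆ s6 ⋆ s2 ⋆ s3
Reducing the second expression gives s1 ⋆ s5 ⋆ s4 ⋆ s6 ⋆ s2 ⋆ s3
Both agree, so they are equal.

equal: each reduces to s1 ⋆ s5 ⋆ s4 ⋆ s6 ⋆ s2 ⋆ s3
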